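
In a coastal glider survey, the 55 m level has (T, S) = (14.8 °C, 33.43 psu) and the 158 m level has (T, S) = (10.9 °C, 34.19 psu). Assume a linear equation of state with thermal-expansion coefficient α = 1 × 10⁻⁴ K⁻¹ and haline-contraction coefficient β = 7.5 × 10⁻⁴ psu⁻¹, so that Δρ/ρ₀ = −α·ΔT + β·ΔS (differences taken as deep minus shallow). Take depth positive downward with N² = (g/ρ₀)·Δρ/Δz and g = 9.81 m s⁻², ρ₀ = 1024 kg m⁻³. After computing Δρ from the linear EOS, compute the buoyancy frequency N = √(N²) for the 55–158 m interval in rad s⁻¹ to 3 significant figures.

9.56 × 10⁻³ rad s⁻¹

ΔT = -3.9 K, ΔS = +0.76 psu (deep − shallow).
Δρ/ρ₀ = −αΔT + βΔS = 3.90 × 10⁻⁴ + 5.70 × 10⁻⁴ = 9.60 × 10⁻⁴, so Δρ ≈ 0.9830 kg m⁻³.
N² = (g/ρ₀)·Δρ/Δz = g·(Δρ/ρ₀)/Δz = 9.81 × 9.60 × 10⁻⁴ / 103 = 9.1433 × 10⁻⁵ s⁻².
N = √(9.1433 × 10⁻⁵) = 9.5621 × 10⁻³ rad s⁻¹ ≈ 9.56 × 10⁻³ rad s⁻¹.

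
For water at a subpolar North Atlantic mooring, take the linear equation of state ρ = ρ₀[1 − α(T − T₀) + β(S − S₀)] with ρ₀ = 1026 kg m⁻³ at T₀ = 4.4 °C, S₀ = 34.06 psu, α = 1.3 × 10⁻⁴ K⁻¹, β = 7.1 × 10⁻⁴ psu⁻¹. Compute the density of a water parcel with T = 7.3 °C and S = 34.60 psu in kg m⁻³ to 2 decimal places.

1026.01 kg m⁻³

T − T₀ = +2.9 K, S − S₀ = +0.54 psu.
Bracket = 1 − α·(+2.9) + β·(+0.54) = 1 + (6.40 × 10⁻⁶) = 1.0000064.
ρ = 1026 × 1.0000064 = 1026.01 kg m⁻³.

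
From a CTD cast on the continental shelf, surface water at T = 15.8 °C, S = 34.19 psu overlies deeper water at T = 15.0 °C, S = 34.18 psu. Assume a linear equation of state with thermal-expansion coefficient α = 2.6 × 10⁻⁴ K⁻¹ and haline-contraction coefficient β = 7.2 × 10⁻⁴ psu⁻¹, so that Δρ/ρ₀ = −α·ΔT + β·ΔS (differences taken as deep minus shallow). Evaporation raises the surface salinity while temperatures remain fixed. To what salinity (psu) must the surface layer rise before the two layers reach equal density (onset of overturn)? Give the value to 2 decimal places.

Neutral buoyancy requires −α(T_deep − T_surf) + β(S_deep − S_surf′) = 0.
S_surf′ = S_deep − (α/β)·ΔT = 34.18 − (2.6 × 10⁻⁴/7.2 × 10⁻⁴)·(-0.8) = 34.4689 psu.
Increase required: 34.4689 − 34.19 = 0.2789 psu.

34.47 psu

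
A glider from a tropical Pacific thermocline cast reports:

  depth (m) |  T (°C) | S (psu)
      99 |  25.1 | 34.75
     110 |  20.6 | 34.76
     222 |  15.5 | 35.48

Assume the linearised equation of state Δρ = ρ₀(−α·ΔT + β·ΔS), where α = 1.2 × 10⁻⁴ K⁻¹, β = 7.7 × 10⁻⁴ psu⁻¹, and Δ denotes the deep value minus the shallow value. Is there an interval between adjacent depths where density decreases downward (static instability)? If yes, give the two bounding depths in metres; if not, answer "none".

none

Evaluate Δρ/ρ₀ = −αΔT + βΔS across each adjacent pair:
  99–110 m: −αΔT+βΔS = −(1.2 × 10⁻⁴)(-4.5)+(7.7 × 10⁻⁴)(+0.01) = 5.5 × 10⁻⁴ → stable
  110–222 m: −αΔT+βΔS = −(1.2 × 10⁻⁴)(-5.1)+(7.7 × 10⁻⁴)(+0.72) = 1.2 × 10⁻³ → stable
Every interval has Δρ > 0: the column is stably stratified throughout.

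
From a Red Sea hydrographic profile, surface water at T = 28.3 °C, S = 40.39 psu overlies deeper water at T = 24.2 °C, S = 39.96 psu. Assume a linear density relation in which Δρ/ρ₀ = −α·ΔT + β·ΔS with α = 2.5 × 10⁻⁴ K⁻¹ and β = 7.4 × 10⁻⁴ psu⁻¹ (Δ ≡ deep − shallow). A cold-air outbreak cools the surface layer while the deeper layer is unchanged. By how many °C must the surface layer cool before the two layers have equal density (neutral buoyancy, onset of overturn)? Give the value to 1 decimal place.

2.8 °C

Neutral buoyancy requires Δρ = 0, i.e. −α(T_deep − T_surf′) + β(S_deep − S_surf) = 0.
T_surf′ = T_deep − (β/α)·ΔS = 24.2 − (7.4 × 10⁻⁴/2.5 × 10⁻⁴)·(-0.43) = 25.473 °C.
Cooling required: 28.3 − (25.473) = 2.827 °C.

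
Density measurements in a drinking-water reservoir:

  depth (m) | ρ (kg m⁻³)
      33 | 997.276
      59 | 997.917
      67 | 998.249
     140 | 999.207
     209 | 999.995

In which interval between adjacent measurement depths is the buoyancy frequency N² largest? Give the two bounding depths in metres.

59–67 m

Compute the density gradient over each adjacent pair:
  33–59 m: Δρ/Δz = 0.641/26 = 0.025 kg m⁻⁴
  59–67 m: Δρ/Δz = 0.332/8 = 0.042 kg m⁻⁴
  67–140 m: Δρ/Δz = 0.958/73 = 0.013 kg m⁻⁴
  140–209 m: Δρ/Δz = 0.788/69 = 0.011 kg m⁻⁴
The largest gradient is in the 59–67 m interval — the pycnocline.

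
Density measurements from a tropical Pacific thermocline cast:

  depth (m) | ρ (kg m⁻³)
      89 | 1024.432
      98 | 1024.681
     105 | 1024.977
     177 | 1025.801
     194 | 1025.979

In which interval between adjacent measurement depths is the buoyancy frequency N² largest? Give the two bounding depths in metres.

Compute the density gradient over each adjacent pair:
  89–98 m: Δρ/Δz = 0.249/9 = 0.028 kg m⁻⁴
  98–105 m: Δρ/Δz = 0.296/7 = 0.042 kg m⁻⁴
  105–177 m: Δρ/Δz = 0.824/72 = 0.011 kg m⁻⁴
  177–194 m: Δρ/Δz = 0.178/17 = 0.010 kg m⁻⁴
The largest gradient is in the 98–105 m interval — the pycnocline.

98–105 m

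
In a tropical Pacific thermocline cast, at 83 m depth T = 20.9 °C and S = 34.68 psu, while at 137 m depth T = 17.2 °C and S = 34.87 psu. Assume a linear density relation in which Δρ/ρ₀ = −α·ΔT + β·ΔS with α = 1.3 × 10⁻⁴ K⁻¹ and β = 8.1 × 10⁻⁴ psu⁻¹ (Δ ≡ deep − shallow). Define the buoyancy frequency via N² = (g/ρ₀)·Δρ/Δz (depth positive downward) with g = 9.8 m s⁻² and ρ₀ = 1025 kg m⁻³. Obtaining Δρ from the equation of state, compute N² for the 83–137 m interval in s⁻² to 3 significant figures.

1.15 × 10⁻⁴ s⁻²

ΔT = -3.7 K, ΔS = +0.19 psu (deep − shallow).
Δρ/ρ₀ = −αΔT + βΔS = 4.81 × 10⁻⁴ + 1.539 × 10⁻⁴ = 6.349 × 10⁻⁴, so Δρ ≈ 0.6508 kg m⁻³.
N² = (g/ρ₀)·Δρ/Δz = g·(Δρ/ρ₀)/Δz = 9.8 × 6.349 × 10⁻⁴ / 54 = 1.1522 × 10⁻⁴ s⁻² ≈ 1.15 × 10⁻⁴ s⁻².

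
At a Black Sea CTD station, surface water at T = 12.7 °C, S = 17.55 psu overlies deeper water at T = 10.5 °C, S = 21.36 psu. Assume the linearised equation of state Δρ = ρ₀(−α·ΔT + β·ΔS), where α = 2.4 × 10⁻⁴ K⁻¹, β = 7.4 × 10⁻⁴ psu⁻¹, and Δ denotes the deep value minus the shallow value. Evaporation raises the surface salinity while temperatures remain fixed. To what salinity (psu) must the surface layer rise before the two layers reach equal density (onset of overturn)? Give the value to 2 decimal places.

22.07 psu

Neutral buoyancy requires −α(T_deep − T_surf) + β(S_deep − S_surf′) = 0.
S_surf′ = S_deep − (α/β)·ΔT = 21.36 − (2.4 × 10⁻⁴/7.4 × 10⁻⁴)·(-2.2) = 22.0735 psu.
Increase required: 22.0735 − 17.55 = 4.5235 psu.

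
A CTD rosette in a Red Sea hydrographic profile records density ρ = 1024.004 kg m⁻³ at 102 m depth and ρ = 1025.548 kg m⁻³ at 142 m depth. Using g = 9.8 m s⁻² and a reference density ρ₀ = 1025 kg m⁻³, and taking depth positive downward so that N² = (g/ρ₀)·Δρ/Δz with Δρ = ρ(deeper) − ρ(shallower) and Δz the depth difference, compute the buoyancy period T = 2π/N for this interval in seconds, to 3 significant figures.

Δρ = 1025.548 − 1024.004 = 1.544 kg m⁻³ over Δz = 142 − 102 = 40 m.
N² = (9.8/1025) × (1.544/40) = 3.6905 × 10⁻⁴ s⁻².
N = √(3.6905 × 10⁻⁴) = 0.019211 rad s⁻¹, so T = 2π/N = 327.06 s ≈ 327 s.

327 s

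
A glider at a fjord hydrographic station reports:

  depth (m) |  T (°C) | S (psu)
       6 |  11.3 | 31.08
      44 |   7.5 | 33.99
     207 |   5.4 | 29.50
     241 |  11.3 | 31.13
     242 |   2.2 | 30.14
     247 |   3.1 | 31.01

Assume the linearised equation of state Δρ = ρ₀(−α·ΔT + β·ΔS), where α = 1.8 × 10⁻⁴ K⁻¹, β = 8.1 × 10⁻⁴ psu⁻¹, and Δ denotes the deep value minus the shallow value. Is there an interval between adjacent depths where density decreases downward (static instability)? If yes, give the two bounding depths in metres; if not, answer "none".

44–207 m

Evaluate Δρ/ρ₀ = −αΔT + βΔS across each adjacent pair:
  6–44 m: −αΔT+βΔS = −(1.8 × 10⁻⁴)(-3.8)+(8.1 × 10⁻⁴)(+2.91) = 3.0 × 10⁻³ → stable
  44–207 m: −αΔT+βΔS = −(1.8 × 10⁻⁴)(-2.1)+(8.1 × 10⁻⁴)(-4.49) = -3.3 × 10⁻³ → UNSTABLE
  207–241 m: −αΔT+βΔS = −(1.8 × 10⁻⁴)(+5.9)+(8.1 × 10⁻⁴)(+1.63) = 2.6 × 10⁻⁴ → stable
  241–242 m: −αΔT+βΔS = −(1.8 × 10⁻⁴)(-9.1)+(8.1 × 10⁻⁴)(-0.99) = 8.4 × 10⁻⁴ → stable
  242–247 m: −αΔT+βΔS = −(1.8 × 10⁻⁴)(+0.9)+(8.1 × 10⁻⁴)(+0.87) = 5.4 × 10⁻⁴ → stable
The 44–207 m interval has Δρ < 0: lighter water underlies denser water.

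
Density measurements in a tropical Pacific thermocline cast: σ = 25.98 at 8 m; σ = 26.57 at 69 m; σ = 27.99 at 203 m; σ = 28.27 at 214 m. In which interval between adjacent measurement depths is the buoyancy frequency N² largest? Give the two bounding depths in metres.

Compute the density gradient over each adjacent pair:
  8–69 m: Δρ/Δz = 0.59/61 = 9.7 × 10⁻³ kg m⁻⁴
  69–203 m: Δρ/Δz = 1.42/134 = 0.011 kg m⁻⁴
  203–214 m: Δρ/Δz = 0.28/11 = 0.025 kg m⁻⁴
The largest gradient is in the 203–214 m interval — the pycnocline.

203–214 m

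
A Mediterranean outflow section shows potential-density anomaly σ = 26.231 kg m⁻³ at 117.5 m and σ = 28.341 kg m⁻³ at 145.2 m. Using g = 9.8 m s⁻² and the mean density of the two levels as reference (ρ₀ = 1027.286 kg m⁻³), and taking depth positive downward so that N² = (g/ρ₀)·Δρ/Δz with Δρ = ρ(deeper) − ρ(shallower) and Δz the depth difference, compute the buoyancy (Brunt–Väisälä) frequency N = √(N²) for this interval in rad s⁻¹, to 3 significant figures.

0.0270 rad s⁻¹

Δρ = 1028.341 − 1026.231 = 2.110 kg m⁻³ over Δz = 145.2 − 117.5 = 27.7 m.
N² = (9.8/1027.286) × (2.110/27.7) = 7.2667 × 10⁻⁴ s⁻².
N = √(7.2667 × 10⁻⁴) = 0.026957 rad s⁻¹ ≈ 0.0270 rad s⁻¹.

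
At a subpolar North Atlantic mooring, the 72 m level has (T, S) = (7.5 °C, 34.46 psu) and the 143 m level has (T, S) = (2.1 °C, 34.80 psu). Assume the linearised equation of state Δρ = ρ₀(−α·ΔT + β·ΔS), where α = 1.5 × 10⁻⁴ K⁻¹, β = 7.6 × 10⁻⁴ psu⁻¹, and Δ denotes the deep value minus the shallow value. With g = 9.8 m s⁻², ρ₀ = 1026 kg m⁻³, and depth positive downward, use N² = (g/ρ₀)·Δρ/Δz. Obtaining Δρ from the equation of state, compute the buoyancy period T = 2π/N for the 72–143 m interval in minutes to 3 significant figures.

8.62 min

ΔT = -5.4 K, ΔS = +0.34 psu (deep − shallow).
Δρ/ρ₀ = −αΔT + βΔS = 8.10 × 10⁻⁴ + 2.584 × 10⁻⁴ = 1.0684 × 10⁻³, so Δρ ≈ 1.096 kg m⁻³.
N² = (g/ρ₀)·Δρ/Δz = g·(Δρ/ρ₀)/Δz = 9.8 × 1.0684 × 10⁻³ / 71 = 1.4747 × 10⁻⁴ s⁻².
N = √(1.4747 × 10⁻⁴) = 0.012144 rad s⁻¹ → T = 2π/N = 517.39 s = 8.6232 min ≈ 8.62 min.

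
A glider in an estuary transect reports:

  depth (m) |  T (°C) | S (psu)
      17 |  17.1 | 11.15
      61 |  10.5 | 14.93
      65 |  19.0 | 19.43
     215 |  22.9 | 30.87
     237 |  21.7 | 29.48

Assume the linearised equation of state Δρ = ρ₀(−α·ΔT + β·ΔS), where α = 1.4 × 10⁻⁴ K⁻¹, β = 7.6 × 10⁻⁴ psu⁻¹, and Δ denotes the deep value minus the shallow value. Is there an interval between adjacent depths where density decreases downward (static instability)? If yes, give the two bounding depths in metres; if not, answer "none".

Evaluate Δρ/ρ₀ = −αΔT + βΔS across each adjacent pair:
  17–61 m: −αΔT+βΔS = −(1.4 × 10⁻⁴)(-6.6)+(7.6 × 10⁻⁴)(+3.78) = 3.8 × 10⁻³ → stable
  61–65 m: −αΔT+βΔS = −(1.4 × 10⁻⁴)(+8.5)+(7.6 × 10⁻⁴)(+4.50) = 2.2 × 10⁻³ → stable
  65–215 m: −αΔT+βΔS = −(1.4 × 10⁻⁴)(+3.9)+(7.6 × 10⁻⁴)(+11.44) = 8.1 × 10⁻³ → stable
  215–237 m: −αΔT+βΔS = −(1.4 × 10⁻⁴)(-1.2)+(7.6 × 10⁻⁴)(-1.39) = -8.9 × 10⁻⁴ → UNSTABLE
The 215–237 m interval has Δρ < 0: lighter water underlies denser water.

215–237 m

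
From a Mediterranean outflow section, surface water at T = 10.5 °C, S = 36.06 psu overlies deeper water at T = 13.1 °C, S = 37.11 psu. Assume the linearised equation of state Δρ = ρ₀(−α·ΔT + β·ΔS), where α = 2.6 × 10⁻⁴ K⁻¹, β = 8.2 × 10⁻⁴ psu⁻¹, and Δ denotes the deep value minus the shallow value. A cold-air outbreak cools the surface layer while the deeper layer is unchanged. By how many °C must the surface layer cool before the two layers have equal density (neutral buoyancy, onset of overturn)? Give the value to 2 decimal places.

Neutral buoyancy requires Δρ = 0, i.e. −α(T_deep − T_surf′) + β(S_deep − S_surf) = 0.
T_surf′ = T_deep − (β/α)·ΔS = 13.1 − (8.2 × 10⁻⁴/2.6 × 10⁻⁴)·(+1.05) = 9.7885 °C.
Cooling required: 10.5 − (9.7885) = 0.7115 °C.

0.71 °C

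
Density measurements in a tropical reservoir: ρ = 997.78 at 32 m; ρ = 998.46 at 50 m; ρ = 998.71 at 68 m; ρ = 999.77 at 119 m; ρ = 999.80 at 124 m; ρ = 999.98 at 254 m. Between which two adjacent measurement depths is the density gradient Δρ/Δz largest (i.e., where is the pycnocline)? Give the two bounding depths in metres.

Compute the density gradient over each adjacent pair:
  32–50 m: Δρ/Δz = 0.68/18 = 0.038 kg m⁻⁴
  50–68 m: Δρ/Δz = 0.25/18 = 0.014 kg m⁻⁴
  68–119 m: Δρ/Δz = 1.06/51 = 0.021 kg m⁻⁴
  119–124 m: Δρ/Δz = 0.03/5 = 6.0 × 10⁻³ kg m⁻⁴
  124–254 m: Δρ/Δz = 0.18/130 = 1.4 × 10⁻³ kg m⁻⁴
The largest gradient is in the 32–50 m interval — the pycnocline.

32–50 m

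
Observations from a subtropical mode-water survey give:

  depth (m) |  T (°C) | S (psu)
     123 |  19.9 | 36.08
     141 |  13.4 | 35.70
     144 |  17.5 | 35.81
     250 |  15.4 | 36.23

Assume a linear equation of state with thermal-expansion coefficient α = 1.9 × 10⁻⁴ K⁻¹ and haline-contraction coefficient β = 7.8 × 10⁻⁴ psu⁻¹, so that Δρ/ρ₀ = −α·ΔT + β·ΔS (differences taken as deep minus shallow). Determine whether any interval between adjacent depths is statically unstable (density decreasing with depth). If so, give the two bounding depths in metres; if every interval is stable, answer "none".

141–144 m

Evaluate Δρ/ρ₀ = −αΔT + βΔS across each adjacent pair:
  123–141 m: −αΔT+βΔS = −(1.9 × 10⁻⁴)(-6.5)+(7.8 × 10⁻⁴)(-0.38) = 9.4 × 10⁻⁴ → stable
  141–144 m: −αΔT+βΔS = −(1.9 × 10⁻⁴)(+4.1)+(7.8 × 10⁻⁴)(+0.11) = -6.9 × 10⁻⁴ → UNSTABLE
  144–250 m: −αΔT+βΔS = −(1.9 × 10⁻⁴)(-2.1)+(7.8 × 10⁻⁴)(+0.42) = 7.3 × 10⁻⁴ → stable
The 141–144 m interval has Δρ < 0: lighter water underlies denser water.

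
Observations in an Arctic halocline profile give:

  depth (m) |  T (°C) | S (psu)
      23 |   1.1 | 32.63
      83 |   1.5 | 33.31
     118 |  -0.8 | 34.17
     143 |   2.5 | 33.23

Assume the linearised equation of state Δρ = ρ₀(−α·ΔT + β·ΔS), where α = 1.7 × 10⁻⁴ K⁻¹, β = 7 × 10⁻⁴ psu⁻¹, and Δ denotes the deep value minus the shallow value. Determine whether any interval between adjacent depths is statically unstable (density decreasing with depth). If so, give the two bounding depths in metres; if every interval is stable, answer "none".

Evaluate Δρ/ρ₀ = −αΔT + βΔS across each adjacent pair:
  23–83 m: −αΔT+βΔS = −(1.7 × 10⁻⁴)(+0.4)+(7 × 10⁻⁴)(+0.68) = 4.1 × 10⁻⁴ → stable
  83–118 m: −αΔT+βΔS = −(1.7 × 10⁻⁴)(-2.3)+(7 × 10⁻⁴)(+0.86) = 9.9 × 10⁻⁴ → stable
  118–143 m: −αΔT+βΔS = −(1.7 × 10⁻⁴)(+3.3)+(7 × 10⁻⁴)(-0.94) = -1.2 × 10⁻³ → UNSTABLE
The 118–143 m interval has Δρ < 0: lighter water underlies denser water.

118–143 m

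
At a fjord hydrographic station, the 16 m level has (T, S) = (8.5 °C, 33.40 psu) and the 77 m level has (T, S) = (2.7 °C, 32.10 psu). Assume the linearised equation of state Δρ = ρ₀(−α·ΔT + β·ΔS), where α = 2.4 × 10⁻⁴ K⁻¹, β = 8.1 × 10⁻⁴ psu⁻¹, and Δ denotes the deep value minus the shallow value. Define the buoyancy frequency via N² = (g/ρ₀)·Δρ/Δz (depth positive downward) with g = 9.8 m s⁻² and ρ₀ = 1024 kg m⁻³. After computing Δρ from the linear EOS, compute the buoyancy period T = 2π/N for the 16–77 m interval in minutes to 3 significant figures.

14.2 min

ΔT = -5.8 K, ΔS = -1.30 psu (deep − shallow).
Δρ/ρ₀ = −αΔT + βΔS = 1.392 × 10⁻³ − 1.053 × 10⁻³ = 3.39 × 10⁻⁴, so Δρ ≈ 0.3471 kg m⁻³.
N² = (g/ρ₀)·Δρ/Δz = g·(Δρ/ρ₀)/Δz = 9.8 × 3.39 × 10⁻⁴ / 61 = 5.4462 × 10⁻⁵ s⁻².
N = √(5.4462 × 10⁻⁵) = 7.3798 × 10⁻³ rad s⁻¹ → T = 2π/N = 851.40 s = 14.190 min ≈ 14.2 min.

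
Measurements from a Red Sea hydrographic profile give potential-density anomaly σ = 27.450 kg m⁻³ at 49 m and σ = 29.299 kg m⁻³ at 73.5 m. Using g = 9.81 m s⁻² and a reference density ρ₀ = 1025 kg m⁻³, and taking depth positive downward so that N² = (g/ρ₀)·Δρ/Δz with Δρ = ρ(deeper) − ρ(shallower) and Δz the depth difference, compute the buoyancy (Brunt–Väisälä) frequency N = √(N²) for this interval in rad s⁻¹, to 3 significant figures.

0.0269 rad s⁻¹

Δρ = 1029.299 − 1027.450 = 1.849 kg m⁻³ over Δz = 73.5 − 49 = 24.5 m.
N² = (9.81/1025) × (1.849/24.5) = 7.2230 × 10⁻⁴ s⁻².
N = √(7.2230 × 10⁻⁴) = 0.026876 rad s⁻¹ ≈ 0.0269 rad s⁻¹.
Since Δρ > 0 the layer is stably stratified.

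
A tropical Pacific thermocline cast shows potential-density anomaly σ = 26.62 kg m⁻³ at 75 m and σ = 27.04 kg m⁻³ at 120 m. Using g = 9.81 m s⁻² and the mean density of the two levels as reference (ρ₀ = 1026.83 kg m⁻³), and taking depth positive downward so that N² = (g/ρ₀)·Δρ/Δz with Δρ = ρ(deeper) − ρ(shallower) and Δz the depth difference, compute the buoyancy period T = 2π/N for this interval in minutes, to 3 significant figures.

Δρ = 1027.04 − 1026.62 = 0.42 kg m⁻³ over Δz = 120 − 75 = 45 m.
N² = (9.81/1026.83) × (0.42/45) = 8.9168 × 10⁻⁵ s⁻².
N = √(8.9168 × 10⁻⁵) = 9.4429 × 10⁻³ rad s⁻¹, so T = 2π/N = 665.39 s = 11.090 min ≈ 11.1 min.
Since Δρ > 0 the layer is stably stratified.

11.1 min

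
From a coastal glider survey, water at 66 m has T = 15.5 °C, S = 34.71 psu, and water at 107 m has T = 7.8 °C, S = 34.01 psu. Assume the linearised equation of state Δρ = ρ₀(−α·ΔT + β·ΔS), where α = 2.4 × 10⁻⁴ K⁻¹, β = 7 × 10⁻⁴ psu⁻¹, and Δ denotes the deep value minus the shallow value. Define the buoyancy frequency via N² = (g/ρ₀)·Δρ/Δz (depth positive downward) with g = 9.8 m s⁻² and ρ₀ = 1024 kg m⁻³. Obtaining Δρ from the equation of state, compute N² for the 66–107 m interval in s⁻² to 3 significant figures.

ΔT = -7.7 K, ΔS = -0.70 psu (deep − shallow).
Δρ/ρ₀ = −αΔT + βΔS = 1.848 × 10⁻³ − 4.90 × 10⁻⁴ = 1.358 × 10⁻³, so Δρ ≈ 1.391 kg m⁻³.
N² = (g/ρ₀)·Δρ/Δz = g·(Δρ/ρ₀)/Δz = 9.8 × 1.358 × 10⁻³ / 41 = 3.2460 × 10⁻⁴ s⁻² ≈ 3.25 × 10⁻⁴ s⁻².

3.25 × 10⁻⁴ s⁻²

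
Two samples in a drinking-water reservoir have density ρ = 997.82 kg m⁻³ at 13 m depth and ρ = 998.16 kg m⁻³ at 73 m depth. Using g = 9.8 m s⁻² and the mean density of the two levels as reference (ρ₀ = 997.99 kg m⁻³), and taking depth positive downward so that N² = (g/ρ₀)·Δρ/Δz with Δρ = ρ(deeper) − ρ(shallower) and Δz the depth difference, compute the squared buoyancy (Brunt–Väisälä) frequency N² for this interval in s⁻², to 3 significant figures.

Δρ = 998.16 − 997.82 = 0.34 kg m⁻³ over Δz = 73 − 13 = 60 m.
N² = (9.8/997.99) × (0.34/60) = 5.5645 × 10⁻⁵ s⁻² ≈ 5.56 × 10⁻⁵ s⁻².

5.56 × 10⁻⁵ s⁻²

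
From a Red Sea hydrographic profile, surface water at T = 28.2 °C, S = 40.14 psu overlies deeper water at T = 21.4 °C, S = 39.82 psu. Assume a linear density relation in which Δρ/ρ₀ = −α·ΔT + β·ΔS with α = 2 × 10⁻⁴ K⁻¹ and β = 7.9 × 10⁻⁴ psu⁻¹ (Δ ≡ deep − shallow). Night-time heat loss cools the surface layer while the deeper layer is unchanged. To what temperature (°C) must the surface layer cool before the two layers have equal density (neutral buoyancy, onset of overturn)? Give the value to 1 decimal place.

Neutral buoyancy requires Δρ = 0, i.e. −α(T_deep − T_surf′) + β(S_deep − S_surf) = 0.
T_surf′ = T_deep − (β/α)·ΔS = 21.4 − (7.9 × 10⁻⁴/2 × 10⁻⁴)·(-0.32) = 22.664 °C.
Cooling required: 28.2 − (22.664) = 5.536 °C.

22.7 °C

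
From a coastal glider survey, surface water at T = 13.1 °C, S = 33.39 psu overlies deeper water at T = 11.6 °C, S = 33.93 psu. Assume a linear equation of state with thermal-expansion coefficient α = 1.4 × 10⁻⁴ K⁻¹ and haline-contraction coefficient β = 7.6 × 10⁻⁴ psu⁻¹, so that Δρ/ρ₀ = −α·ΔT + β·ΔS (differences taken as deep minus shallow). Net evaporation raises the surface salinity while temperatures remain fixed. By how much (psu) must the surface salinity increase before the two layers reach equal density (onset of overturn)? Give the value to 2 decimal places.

Neutral buoyancy requires −α(T_deep − T_surf) + β(S_deep − S_surf′) = 0.
S_surf′ = S_deep − (α/β)·ΔT = 33.93 − (1.4 × 10⁻⁴/7.6 × 10⁻⁴)·(-1.5) = 34.2063 psu.
Increase required: 34.2063 − 33.39 = 0.8163 psu.

0.82 psu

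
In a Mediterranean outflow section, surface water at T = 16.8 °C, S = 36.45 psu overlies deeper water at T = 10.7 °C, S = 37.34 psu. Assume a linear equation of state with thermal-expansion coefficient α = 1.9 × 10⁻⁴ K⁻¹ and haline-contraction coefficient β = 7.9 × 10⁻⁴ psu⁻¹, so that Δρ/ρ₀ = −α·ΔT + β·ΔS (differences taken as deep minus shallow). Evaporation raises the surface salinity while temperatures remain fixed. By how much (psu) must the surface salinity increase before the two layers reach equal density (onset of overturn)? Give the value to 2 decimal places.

Neutral buoyancy requires −α(T_deep − T_surf) + β(S_deep − S_surf′) = 0.
S_surf′ = S_deep − (α/β)·ΔT = 37.34 − (1.9 × 10⁻⁴/7.9 × 10⁻⁴)·(-6.1) = 38.8071 psu.
Increase required: 38.8071 − 36.45 = 2.3571 psu.

2.36 psu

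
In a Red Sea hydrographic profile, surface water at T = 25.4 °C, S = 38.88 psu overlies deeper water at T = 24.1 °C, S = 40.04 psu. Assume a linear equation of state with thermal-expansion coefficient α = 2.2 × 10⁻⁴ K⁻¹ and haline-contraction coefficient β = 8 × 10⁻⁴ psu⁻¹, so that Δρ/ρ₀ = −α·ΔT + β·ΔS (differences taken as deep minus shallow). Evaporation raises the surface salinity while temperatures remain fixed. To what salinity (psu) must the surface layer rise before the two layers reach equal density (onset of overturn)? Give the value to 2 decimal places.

Neutral buoyancy requires −α(T_deep − T_surf) + β(S_deep − S_surf′) = 0.
S_surf′ = S_deep − (α/β)·ΔT = 40.04 − (2.2 × 10⁻⁴/8 × 10⁻⁴)·(-1.3) = 40.3975 psu.
Increase required: 40.3975 − 38.88 = 1.5175 psu.

40.40 psu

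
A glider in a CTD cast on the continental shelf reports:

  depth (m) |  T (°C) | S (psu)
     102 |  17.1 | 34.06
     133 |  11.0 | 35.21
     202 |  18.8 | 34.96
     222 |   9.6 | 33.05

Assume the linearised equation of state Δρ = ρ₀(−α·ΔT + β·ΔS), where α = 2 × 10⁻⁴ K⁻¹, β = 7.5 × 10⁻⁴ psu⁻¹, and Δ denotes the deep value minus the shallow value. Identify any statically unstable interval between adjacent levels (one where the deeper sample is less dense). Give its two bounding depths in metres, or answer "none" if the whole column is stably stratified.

Evaluate Δρ/ρ₀ = −αΔT + βΔS across each adjacent pair:
  102–133 m: −αΔT+βΔS = −(2 × 10⁻⁴)(-6.1)+(7.5 × 10⁻⁴)(+1.15) = 2.1 × 10⁻³ → stable
  133–202 m: −αΔT+βΔS = −(2 × 10⁻⁴)(+7.8)+(7.5 × 10⁻⁴)(-0.25) = -1.7 × 10⁻³ → UNSTABLE
  202–222 m: −αΔT+βΔS = −(2 × 10⁻⁴)(-9.2)+(7.5 × 10⁻⁴)(-1.91) = 4.1 × 10⁻⁴ → stable
The 133–202 m interval has Δρ < 0: lighter water underlies denser water.

133–202 m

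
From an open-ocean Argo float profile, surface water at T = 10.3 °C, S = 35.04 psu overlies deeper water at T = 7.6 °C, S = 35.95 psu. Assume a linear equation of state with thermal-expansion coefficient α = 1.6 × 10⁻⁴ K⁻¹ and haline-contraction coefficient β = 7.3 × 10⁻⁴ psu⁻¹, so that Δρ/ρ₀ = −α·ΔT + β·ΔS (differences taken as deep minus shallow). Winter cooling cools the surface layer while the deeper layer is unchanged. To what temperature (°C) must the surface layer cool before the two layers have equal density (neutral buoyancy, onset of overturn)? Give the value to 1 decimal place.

3.4 °C

Neutral buoyancy requires Δρ = 0, i.e. −α(T_deep − T_surf′) + β(S_deep − S_surf) = 0.
T_surf′ = T_deep − (β/α)·ΔS = 7.6 − (7.3 × 10⁻⁴/1.6 × 10⁻⁴)·(+0.91) = 3.448 °C.
Cooling required: 10.3 − (3.448) = 6.852 °C.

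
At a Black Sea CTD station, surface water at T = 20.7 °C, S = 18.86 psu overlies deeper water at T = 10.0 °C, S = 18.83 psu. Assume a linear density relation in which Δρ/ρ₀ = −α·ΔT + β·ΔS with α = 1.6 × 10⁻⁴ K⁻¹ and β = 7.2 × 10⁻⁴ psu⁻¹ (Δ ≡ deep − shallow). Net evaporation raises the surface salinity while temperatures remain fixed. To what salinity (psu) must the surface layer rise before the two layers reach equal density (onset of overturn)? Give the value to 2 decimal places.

Neutral buoyancy requires −α(T_deep − T_surf) + β(S_deep − S_surf′) = 0.
S_surf′ = S_deep − (α/β)·ΔT = 18.83 − (1.6 × 10⁻⁴/7.2 × 10⁻⁴)·(-10.7) = 21.2078 psu.
Increase required: 21.2078 − 18.86 = 2.3478 psu.

21.21 psu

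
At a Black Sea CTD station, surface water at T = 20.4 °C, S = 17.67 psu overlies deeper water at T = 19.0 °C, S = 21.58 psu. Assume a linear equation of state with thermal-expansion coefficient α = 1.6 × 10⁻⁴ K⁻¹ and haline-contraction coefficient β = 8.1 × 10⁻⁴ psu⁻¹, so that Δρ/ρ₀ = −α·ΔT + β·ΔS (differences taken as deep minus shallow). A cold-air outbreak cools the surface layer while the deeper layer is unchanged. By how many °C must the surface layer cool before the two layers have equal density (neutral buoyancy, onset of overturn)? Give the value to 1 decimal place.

21.2 °C

Neutral buoyancy requires Δρ = 0, i.e. −α(T_deep − T_surf′) + β(S_deep − S_surf) = 0.
T_surf′ = T_deep − (β/α)·ΔS = 19.0 − (8.1 × 10⁻⁴/1.6 × 10⁻⁴)·(+3.91) = -0.794 °C.
Cooling required: 20.4 − (-0.794) = 21.194 °C.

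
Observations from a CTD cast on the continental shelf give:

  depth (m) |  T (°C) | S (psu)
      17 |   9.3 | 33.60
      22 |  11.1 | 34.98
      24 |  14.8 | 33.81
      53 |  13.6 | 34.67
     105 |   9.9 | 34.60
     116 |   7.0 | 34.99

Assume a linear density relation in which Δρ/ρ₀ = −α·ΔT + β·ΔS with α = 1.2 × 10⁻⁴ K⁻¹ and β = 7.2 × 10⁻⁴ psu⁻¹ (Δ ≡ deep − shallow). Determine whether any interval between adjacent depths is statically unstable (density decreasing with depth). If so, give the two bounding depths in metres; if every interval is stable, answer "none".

Evaluate Δρ/ρ₀ = −αΔT + βΔS across each adjacent pair:
  17–22 m: −αΔT+βΔS = −(1.2 × 10⁻⁴)(+1.8)+(7.2 × 10⁻⁴)(+1.38) = 7.8 × 10⁻⁴ → stable
  22–24 m: −αΔT+βΔS = −(1.2 × 10⁻⁴)(+3.7)+(7.2 × 10⁻⁴)(-1.17) = -1.3 × 10⁻³ → UNSTABLE
  24–53 m: −αΔT+βΔS = −(1.2 × 10⁻⁴)(-1.2)+(7.2 × 10⁻⁴)(+0.86) = 7.6 × 10⁻⁴ → stable
  53–105 m: −αΔT+βΔS = −(1.2 × 10⁻⁴)(-3.7)+(7.2 × 10⁻⁴)(-0.07) = 3.9 × 10⁻⁴ → stable
  105–116 m: −αΔT+βΔS = −(1.2 × 10⁻⁴)(-2.9)+(7.2 × 10⁻⁴)(+0.39) = 6.3 × 10⁻⁴ → stable
The 22–24 m interval has Δρ < 0: lighter water underlies denser water.

22–24 m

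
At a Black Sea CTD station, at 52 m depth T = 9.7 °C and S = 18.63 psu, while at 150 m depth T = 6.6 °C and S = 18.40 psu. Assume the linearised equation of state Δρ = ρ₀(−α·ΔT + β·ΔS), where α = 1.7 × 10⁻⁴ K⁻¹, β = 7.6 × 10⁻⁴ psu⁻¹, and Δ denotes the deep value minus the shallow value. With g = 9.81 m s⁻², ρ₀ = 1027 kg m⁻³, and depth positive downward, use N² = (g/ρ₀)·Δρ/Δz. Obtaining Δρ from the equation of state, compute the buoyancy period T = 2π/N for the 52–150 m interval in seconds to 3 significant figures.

1.06 × 10³ s

ΔT = -3.1 K, ΔS = -0.23 psu (deep − shallow).
Δρ/ρ₀ = −αΔT + βΔS = 5.27 × 10⁻⁴ − 1.748 × 10⁻⁴ = 3.522 × 10⁻⁴, so Δρ ≈ 0.3617 kg m⁻³.
N² = (g/ρ₀)·Δρ/Δz = g·(Δρ/ρ₀)/Δz = 9.81 × 3.522 × 10⁻⁴ / 98 = 3.5256 × 10⁻⁵ s⁻².
N = √(3.5256 × 10⁻⁵) = 5.9377 × 10⁻³ rad s⁻¹ → T = 2π/N = 1.0582 × 10³ s ≈ 1.06 × 10³ s.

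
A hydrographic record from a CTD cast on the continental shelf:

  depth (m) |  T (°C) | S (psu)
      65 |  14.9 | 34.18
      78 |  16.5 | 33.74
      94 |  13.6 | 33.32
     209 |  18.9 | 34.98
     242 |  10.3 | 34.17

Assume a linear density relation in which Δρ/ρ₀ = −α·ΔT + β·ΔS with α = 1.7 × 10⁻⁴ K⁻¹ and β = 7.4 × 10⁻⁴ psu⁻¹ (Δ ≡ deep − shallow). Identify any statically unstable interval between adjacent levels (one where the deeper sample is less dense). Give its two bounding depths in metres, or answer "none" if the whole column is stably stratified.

65–78 m

Evaluate Δρ/ρ₀ = −αΔT + βΔS across each adjacent pair:
  65–78 m: −αΔT+βΔS = −(1.7 × 10⁻⁴)(+1.6)+(7.4 × 10⁻⁴)(-0.44) = -6.0 × 10⁻⁴ → UNSTABLE
  78–94 m: −αΔT+βΔS = −(1.7 × 10⁻⁴)(-2.9)+(7.4 × 10⁻⁴)(-0.42) = 1.8 × 10⁻⁴ → stable
  94–209 m: −αΔT+βΔS = −(1.7 × 10⁻⁴)(+5.3)+(7.4 × 10⁻⁴)(+1.66) = 3.3 × 10⁻⁴ → stable
  209–242 m: −αΔT+βΔS = −(1.7 × 10⁻⁴)(-8.6)+(7.4 × 10⁻⁴)(-0.81) = 8.6 × 10⁻⁴ → stable
The 65–78 m interval has Δρ < 0: lighter water underlies denser water.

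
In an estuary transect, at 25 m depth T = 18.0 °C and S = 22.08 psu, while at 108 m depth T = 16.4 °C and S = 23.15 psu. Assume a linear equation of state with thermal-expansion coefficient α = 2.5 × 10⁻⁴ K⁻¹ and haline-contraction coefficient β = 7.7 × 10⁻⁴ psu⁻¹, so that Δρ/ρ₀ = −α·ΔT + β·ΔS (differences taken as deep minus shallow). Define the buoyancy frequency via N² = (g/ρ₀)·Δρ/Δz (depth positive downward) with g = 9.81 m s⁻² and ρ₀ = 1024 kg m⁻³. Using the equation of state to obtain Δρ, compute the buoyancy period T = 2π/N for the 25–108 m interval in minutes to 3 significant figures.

8.71 min

ΔT = -1.6 K, ΔS = +1.07 psu (deep − shallow).
Δρ/ρ₀ = −αΔT + βΔS = 4.00 × 10⁻⁴ + 8.239 × 10⁻⁴ = 1.2239 × 10⁻³, so Δρ ≈ 1.253 kg m⁻³.
N² = (g/ρ₀)·Δρ/Δz = g·(Δρ/ρ₀)/Δz = 9.81 × 1.2239 × 10⁻³ / 83 = 1.4466 × 10⁻⁴ s⁻².
N = √(1.4466 × 10⁻⁴) = 0.012027 rad s⁻¹ → T = 2π/N = 522.42 s = 8.7070 min ≈ 8.71 min.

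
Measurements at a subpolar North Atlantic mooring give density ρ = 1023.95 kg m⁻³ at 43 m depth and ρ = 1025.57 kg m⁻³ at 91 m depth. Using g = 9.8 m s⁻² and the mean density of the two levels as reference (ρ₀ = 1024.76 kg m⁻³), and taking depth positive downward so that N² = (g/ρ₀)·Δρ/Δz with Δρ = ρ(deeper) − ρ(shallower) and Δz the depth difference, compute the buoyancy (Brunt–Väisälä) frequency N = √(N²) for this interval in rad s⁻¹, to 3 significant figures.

Δρ = 1025.57 − 1023.95 = 1.62 kg m⁻³ over Δz = 91 − 43 = 48 m.
N² = (9.8/1024.76) × (1.62/48) = 3.2276 × 10⁻⁴ s⁻².
N = √(3.2276 × 10⁻⁴) = 0.017966 rad s⁻¹ ≈ 0.0180 rad s⁻¹.

0.0180 rad s⁻¹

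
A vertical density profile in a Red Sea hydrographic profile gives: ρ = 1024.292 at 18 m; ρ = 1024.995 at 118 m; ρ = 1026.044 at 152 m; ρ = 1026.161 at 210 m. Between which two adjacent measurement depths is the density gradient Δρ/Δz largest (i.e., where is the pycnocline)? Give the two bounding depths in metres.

118–152 m

Compute the density gradient over each adjacent pair:
  18–118 m: Δρ/Δz = 0.703/100 = 7.0 × 10⁻³ kg m⁻⁴
  118–152 m: Δρ/Δz = 1.049/34 = 0.031 kg m⁻⁴
  152–210 m: Δρ/Δz = 0.117/58 = 2.0 × 10⁻³ kg m⁻⁴
The largest gradient is in the 118–152 m interval — the pycnocline.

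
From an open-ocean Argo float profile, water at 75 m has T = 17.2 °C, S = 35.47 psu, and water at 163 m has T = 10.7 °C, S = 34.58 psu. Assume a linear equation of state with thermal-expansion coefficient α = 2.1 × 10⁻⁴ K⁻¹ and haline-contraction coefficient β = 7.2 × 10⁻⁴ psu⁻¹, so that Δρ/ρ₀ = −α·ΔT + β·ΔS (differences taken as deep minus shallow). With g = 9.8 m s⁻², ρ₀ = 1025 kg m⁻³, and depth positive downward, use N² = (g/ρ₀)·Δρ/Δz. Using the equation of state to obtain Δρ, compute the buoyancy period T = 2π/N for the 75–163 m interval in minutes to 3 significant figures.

11.7 min

ΔT = -6.5 K, ΔS = -0.89 psu (deep − shallow).
Δρ/ρ₀ = −αΔT + βΔS = 1.365 × 10⁻³ − 6.408 × 10⁻⁴ = 7.242 × 10⁻⁴, so Δρ ≈ 0.7423 kg m⁻³.
N² = (g/ρ₀)·Δρ/Δz = g·(Δρ/ρ₀)/Δz = 9.8 × 7.242 × 10⁻⁴ / 88 = 8.0650 × 10⁻⁵ s⁻².
N = √(8.0650 × 10⁻⁵) = 8.9805 × 10⁻³ rad s⁻¹ → T = 2π/N = 699.65 s = 11.661 min ≈ 11.7 min.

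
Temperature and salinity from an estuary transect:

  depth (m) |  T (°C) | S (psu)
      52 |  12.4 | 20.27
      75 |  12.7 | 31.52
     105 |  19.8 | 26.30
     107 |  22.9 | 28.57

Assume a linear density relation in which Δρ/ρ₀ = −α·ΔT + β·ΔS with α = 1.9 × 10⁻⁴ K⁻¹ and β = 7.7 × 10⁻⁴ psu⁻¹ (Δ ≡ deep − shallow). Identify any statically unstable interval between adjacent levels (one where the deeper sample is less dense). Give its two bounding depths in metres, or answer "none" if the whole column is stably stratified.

Evaluate Δρ/ρ₀ = −αΔT + βΔS across each adjacent pair:
  52–75 m: −αΔT+βΔS = −(1.9 × 10⁻⁴)(+0.3)+(7.7 × 10⁻⁴)(+11.25) = 8.6 × 10⁻³ → stable
  75–105 m: −αΔT+βΔS = −(1.9 × 10⁻⁴)(+7.1)+(7.7 × 10⁻⁴)(-5.22) = -5.4 × 10⁻³ → UNSTABLE
  105–107 m: −αΔT+βΔS = −(1.9 × 10⁻⁴)(+3.1)+(7.7 × 10⁻⁴)(+2.27) = 1.2 × 10⁻³ → stable
The 75–105 m interval has Δρ < 0: lighter water underlies denser water.

75–105 m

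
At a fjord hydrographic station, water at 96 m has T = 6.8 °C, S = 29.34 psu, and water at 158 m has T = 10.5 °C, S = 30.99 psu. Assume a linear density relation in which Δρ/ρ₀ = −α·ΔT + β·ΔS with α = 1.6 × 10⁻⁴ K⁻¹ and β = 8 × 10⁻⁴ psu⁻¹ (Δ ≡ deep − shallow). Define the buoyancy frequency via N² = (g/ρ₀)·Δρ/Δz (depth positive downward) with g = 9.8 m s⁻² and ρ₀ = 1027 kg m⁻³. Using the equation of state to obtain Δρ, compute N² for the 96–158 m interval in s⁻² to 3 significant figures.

1.15 × 10⁻⁴ s⁻²

ΔT = +3.7 K, ΔS = +1.65 psu (deep − shallow).
Δρ/ρ₀ = −αΔT + βΔS = -5.92 × 10⁻⁴ + 1.32 × 10⁻³ = 7.28 × 10⁻⁴, so Δρ ≈ 0.7477 kg m⁻³.
N² = (g/ρ₀)·Δρ/Δz = g·(Δρ/ρ₀)/Δz = 9.8 × 7.28 × 10⁻⁴ / 62 = 1.1507 × 10⁻⁴ s⁻² ≈ 1.15 × 10⁻⁴ s⁻².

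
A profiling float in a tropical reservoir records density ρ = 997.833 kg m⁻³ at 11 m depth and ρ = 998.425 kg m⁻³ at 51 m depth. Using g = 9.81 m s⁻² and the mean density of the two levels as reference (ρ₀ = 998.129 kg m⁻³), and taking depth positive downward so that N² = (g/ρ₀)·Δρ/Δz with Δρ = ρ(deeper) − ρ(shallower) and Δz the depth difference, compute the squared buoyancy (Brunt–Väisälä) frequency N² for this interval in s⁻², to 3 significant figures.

Δρ = 998.425 − 997.833 = 0.592 kg m⁻³ over Δz = 51 − 11 = 40 m.
N² = (9.81/998.129) × (0.592/40) = 1.4546 × 10⁻⁴ s⁻² ≈ 1.45 × 10⁻⁴ s⁻².

1.45 × 10⁻⁴ s⁻²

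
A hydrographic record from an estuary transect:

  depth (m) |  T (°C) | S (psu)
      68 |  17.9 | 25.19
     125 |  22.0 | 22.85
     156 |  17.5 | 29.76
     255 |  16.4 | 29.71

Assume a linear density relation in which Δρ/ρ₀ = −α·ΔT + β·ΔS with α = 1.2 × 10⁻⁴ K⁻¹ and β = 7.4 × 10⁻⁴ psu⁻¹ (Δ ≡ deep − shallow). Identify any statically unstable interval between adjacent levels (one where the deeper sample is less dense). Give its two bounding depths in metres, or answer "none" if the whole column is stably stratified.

Evaluate Δρ/ρ₀ = −αΔT + βΔS across each adjacent pair:
  68–125 m: −αΔT+βΔS = −(1.2 × 10⁻⁴)(+4.1)+(7.4 × 10⁻⁴)(-2.34) = -2.2 × 10⁻³ → UNSTABLE
  125–156 m: −αΔT+βΔS = −(1.2 × 10⁻⁴)(-4.5)+(7.4 × 10⁻⁴)(+6.91) = 5.7 × 10⁻³ → stable
  156–255 m: −αΔT+βΔS = −(1.2 × 10⁻⁴)(-1.1)+(7.4 × 10⁻⁴)(-0.05) = 9.5 × 10⁻⁵ → stable
The 68–125 m interval has Δρ < 0: lighter water underlies denser water.

68–125 m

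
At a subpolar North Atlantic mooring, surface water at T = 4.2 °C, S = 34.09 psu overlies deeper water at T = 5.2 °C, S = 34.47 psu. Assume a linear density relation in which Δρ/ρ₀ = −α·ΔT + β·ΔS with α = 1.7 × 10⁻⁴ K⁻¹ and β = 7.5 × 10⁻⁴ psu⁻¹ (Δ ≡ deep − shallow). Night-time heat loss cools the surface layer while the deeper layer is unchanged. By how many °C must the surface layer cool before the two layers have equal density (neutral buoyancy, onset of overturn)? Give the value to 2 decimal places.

0.68 °C

Neutral buoyancy requires Δρ = 0, i.e. −α(T_deep − T_surf′) + β(S_deep − S_surf) = 0.
T_surf′ = T_deep − (β/α)·ΔS = 5.2 − (7.5 × 10⁻⁴/1.7 × 10⁻⁴)·(+0.38) = 3.5235 °C.
Cooling required: 4.2 − (3.5235) = 0.6765 °C.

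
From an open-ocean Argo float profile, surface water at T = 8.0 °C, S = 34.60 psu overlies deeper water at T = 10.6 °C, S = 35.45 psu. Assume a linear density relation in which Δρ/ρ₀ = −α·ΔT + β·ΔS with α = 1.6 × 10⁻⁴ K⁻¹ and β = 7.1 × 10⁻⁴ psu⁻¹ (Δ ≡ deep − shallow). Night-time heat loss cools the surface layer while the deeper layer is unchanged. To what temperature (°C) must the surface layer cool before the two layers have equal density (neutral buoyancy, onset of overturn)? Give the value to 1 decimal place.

6.8 °C

Neutral buoyancy requires Δρ = 0, i.e. −α(T_deep − T_surf′) + β(S_deep − S_surf) = 0.
T_surf′ = T_deep − (β/α)·ΔS = 10.6 − (7.1 × 10⁻⁴/1.6 × 10⁻⁴)·(+0.85) = 6.828 °C.
Cooling required: 8.0 − (6.828) = 1.172 °C.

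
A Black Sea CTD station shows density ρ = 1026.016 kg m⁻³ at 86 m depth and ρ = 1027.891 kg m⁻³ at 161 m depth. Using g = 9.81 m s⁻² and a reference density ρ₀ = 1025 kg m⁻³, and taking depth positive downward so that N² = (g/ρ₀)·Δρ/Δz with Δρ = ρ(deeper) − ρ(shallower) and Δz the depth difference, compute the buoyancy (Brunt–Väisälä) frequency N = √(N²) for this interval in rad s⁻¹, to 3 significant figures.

0.0155 rad s⁻¹

Δρ = 1027.891 − 1026.016 = 1.875 kg m⁻³ over Δz = 161 − 86 = 75 m.
N² = (9.81/1025) × (1.875/75) = 2.3927 × 10⁻⁴ s⁻².
N = √(2.3927 × 10⁻⁴) = 0.015468 rad s⁻¹ ≈ 0.0155 rad s⁻¹.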